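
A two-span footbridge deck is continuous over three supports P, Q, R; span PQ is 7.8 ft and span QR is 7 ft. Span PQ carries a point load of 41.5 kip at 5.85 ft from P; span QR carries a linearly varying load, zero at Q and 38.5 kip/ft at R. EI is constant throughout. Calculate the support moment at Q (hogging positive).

Insert a hinge at Q; M_Q is the redundant, and each span becomes simply supported.
Rotations at Q on the released spans (each span's end-slope, ×1/EI):
  span PQ: point load 41.5 at a = 5.85: Pab(L + a)/(6LEI) = 138.1/EI
  span QR: triangular load, peak 38.5: 7w₀L³/(360EI) = 256.8/EI
  relative rotation θ_0 = (138.1 + 256.8)/EI = 394.9/EI
A unit hogging moment at Q produces rotation L₁/(3EI) + L₂/(3EI) = 4.933/EI.
Compatibility: M_Q·(L₁+L₂)/(3EI) = θ_0, giving M_Q = 80.04 kip·ft (hogging).

M_Q = 80.04 kip·ft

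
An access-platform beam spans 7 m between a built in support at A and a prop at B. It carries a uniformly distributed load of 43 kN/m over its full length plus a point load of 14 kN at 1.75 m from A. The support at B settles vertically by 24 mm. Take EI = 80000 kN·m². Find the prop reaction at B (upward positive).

Release the roller at B. Primary structure: cantilever fixed at A.
Primary-structure tip deflection at B by superposition:
  UDL 43: wL⁴/(8EI) = 12905/EI
  point load 14 at a = 1.75: Pa²(3L − a)/(6EI) = 137.6/EI
  δ_0 = 13043/EI
Tip deflection under a unit load at B: L³/(3EI) = 114.3/EI.
With EI = 80000 kN·m²: δ_0 = 0.16304 m and δ_{BB} = 0.001429 m/kN.
Compatibility — the beam at B must follow the support down by 0.024 m: δ_0 − R_B·δ_{BB} = 0.024, so R_B = (0.16304 − 0.024)/0.001429 = 97.29 kN.

R_B = 97.29 kN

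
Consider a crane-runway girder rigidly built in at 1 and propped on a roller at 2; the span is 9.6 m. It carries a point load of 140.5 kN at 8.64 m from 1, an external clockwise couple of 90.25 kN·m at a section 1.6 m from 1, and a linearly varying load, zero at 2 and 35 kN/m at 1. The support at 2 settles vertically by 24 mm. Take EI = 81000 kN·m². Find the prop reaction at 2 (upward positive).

R_2 = 150.8 kN

Choose R_2 as the redundant. The primary structure is the cantilever fixed at 1.
Downward deflection at the released point 2 due to the loads:
  point load 140.5 at a = 8.64: Pa²(3L − a)/(6EI) = 35241/EI
  clockwise couple 90.25 at a = 1.6: M₀a(2L − a)/(2EI) = 1271/EI
  triangular load, peak 35 at the fixed end: w₀L⁴/(30EI) = 9909/EI
  δ_0 = 46420/EI
Flexibility coefficient — unit upward force at 2: δ_{22} = L³/(3EI) = 294.9/EI.
With EI = 81000 kN·m²: δ_0 = 0.57309 m and δ_{22} = 0.003641 m/kN.
Compatibility — the beam at 2 must follow the support down by 0.024 m: δ_0 − R_2·δ_{22} = 0.024, so R_2 = (0.57309 − 0.024)/0.003641 = 150.8 kN.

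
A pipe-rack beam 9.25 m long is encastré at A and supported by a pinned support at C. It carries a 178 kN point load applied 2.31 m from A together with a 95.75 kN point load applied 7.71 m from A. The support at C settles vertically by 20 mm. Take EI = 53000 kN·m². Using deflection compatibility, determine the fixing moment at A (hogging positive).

Choose R_C as the redundant. The primary structure is the cantilever fixed at A.
Primary-structure tip deflection at C by superposition:
  point load 178 at a = 2.31: Pa²(3L − a)/(6EI) = 4027/EI
  point load 95.75 at a = 7.71: Pa²(3L − a)/(6EI) = 19011/EI
  δ_0 = 23038/EI
Tip deflection under a unit load at C: L³/(3EI) = 263.8/EI.
With EI = 53000 kN·m²: δ_0 = 0.43468 m and δ_{CC} = 0.004978 m/kN.
Compatibility — the beam at C must follow the support down by 0.02 m: δ_0 − R_C·δ_{CC} = 0.02, so R_C = (0.43468 − 0.02)/0.004978 = 83.31 kN.
Moment equilibrium about A: M_A = Σ(load moments about A) − R_C·L = 1149 − 83.31×9.25 = 378.8 kN·m.

M_A = 378.8 kN·m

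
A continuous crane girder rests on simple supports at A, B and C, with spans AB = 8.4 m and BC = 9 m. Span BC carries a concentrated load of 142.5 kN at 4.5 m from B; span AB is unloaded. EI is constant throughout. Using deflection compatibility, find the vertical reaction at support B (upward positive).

Release continuity at B by inserting a hinge; the redundant is the internal moment M_B. The primary structure is two simply-supported spans AB and BC.
Discontinuity in slope at B on the released structure — sum the simple-span end rotations:
  span BC: point load 142.5 at a = 4.5: Pab(L + b)/(6LEI) = 721.4/EI
  relative rotation θ_0 = (0 + 721.4)/EI = 721.4/EI
A unit hogging moment at B produces rotation L₁/(3EI) + L₂/(3EI) = 5.8/EI.
Slope continuity at B: θ_0 = M_B·5.8/EI, so M_B = 721.4/5.8 = 124.4 kN·m (hogging).
Span AB, ΣM about A with M_B applied at B: R_B^{AB}·8.4 = 0 + 124.4, so R_B^{AB} = 14.81 kN and R_A = 0 − 14.81 = -14.81 kN.
Span BC, ΣM about C: R_B^{BC}·9 = 641.2 + 124.4, so R_B^{BC} = 85.07 kN and R_C = 142.5 − 85.07 = 57.43 kN.
R_B = 14.81 + 85.07 = 99.88 kN.

R_B = 99.88 kN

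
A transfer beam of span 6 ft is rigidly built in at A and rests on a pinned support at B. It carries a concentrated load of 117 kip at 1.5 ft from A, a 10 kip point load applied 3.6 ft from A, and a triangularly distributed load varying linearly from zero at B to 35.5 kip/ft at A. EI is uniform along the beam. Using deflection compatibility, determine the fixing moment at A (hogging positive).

Release the roller at B. Primary structure: cantilever fixed at A.
Deflection at B on the released cantilever, summing each load's contribution:
  point load 117 at a = 1.5: Pa²(3L − a)/(6EI) = 723.9/EI
  point load 10 at a = 3.6: Pa²(3L − a)/(6EI) = 311/EI
  triangular load, peak 35.5 at the fixed end: w₀L⁴/(30EI) = 1534/EI
  δ_0 = 2569/EI
Flexibility coefficient — unit upward force at B: δ_{BB} = L³/(3EI) = 72/EI.
The prop prevents deflection at B: R_B = δ_0/δ_{BB} = 2569/72 = 35.67 kip.
Moment equilibrium about A: M_A = Σ(load moments about A) − R_B·L = 424.5 − 35.67×6 = 210.5 kip·ft.

M_A = 210.5 kip·ft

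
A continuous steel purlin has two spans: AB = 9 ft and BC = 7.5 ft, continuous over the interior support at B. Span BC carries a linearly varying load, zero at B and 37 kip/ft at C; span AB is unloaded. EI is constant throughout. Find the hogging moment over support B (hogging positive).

Release continuity at B by inserting a hinge; the redundant is the internal moment M_B. The primary structure is two simply-supported spans AB and BC.
Discontinuity in slope at B on the released structure — sum the simple-span end rotations:
  span BC: triangular load, peak 37: 7w₀L³/(360EI) = 303.5/EI
  relative rotation θ_0 = (0 + 303.5)/EI = 303.5/EI
A unit hogging moment at B produces rotation L₁/(3EI) + L₂/(3EI) = 5.5/EI.
Compatibility: M_B·(L₁+L₂)/(3EI) = θ_0, giving M_B = 55.18 kip·ft (hogging).

M_B = 55.18 kip·ft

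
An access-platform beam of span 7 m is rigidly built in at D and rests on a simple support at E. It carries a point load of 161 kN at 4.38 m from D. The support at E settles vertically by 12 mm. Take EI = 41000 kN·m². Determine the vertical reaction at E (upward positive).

R_E = 70.53 kN

Take the reaction at E as the redundant and release it; the primary structure is a cantilever fixed at D.
Primary-structure tip deflection at E by superposition:
  point load 161 at a = 4.38: Pa²(3L − a)/(6EI) = 8556/EI
Flexibility coefficient — unit upward force at E: δ_{EE} = L³/(3EI) = 114.3/EI.
With EI = 41000 kN·m²: δ_0 = 0.20867 m and δ_{EE} = 0.002789 m/kN.
Compatibility — the beam at E must follow the support down by 0.012 m: δ_0 − R_E·δ_{EE} = 0.012, so R_E = (0.20867 − 0.012)/0.002789 = 70.53 kN.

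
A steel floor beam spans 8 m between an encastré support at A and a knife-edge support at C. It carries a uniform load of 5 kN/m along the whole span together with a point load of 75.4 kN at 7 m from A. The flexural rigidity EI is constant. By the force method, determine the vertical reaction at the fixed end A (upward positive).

Choose R_C as the redundant. The primary structure is the cantilever fixed at A.
Primary-structure tip deflection at C by superposition:
  UDL 5: wL⁴/(8EI) = 2560/EI
  point load 75.4 at a = 7: Pa²(3L − a)/(6EI) = 10468/EI
  δ_0 = 13028/EI
Flexibility coefficient — unit upward force at C: δ_{CC} = L³/(3EI) = 170.7/EI.
The prop prevents deflection at C: R_C = δ_0/δ_{CC} = 13028/170.7 = 76.34 kN.
Vertical equilibrium: R_A = ΣP − R_C = 115.4 − 76.34 = 39.06 kN.

R_A = 39.06 kN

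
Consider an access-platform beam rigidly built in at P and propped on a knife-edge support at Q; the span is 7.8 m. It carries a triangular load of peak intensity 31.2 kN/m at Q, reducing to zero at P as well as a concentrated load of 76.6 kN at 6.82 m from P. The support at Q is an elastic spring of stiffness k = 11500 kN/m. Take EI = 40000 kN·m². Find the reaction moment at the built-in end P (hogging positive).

M_P = 169.3 kN·m

Take the reaction at Q as the redundant and release it; the primary structure is a cantilever fixed at P.
Deflection at Q on the released cantilever, summing each load's contribution:
  triangular load, peak 31.2 at the free end: 11w₀L⁴/(120EI) = 10586/EI
  point load 76.6 at a = 6.82: Pa²(3L − a)/(6EI) = 9845/EI
  δ_0 = 20432/EI
Tip deflection under a unit load at Q: L³/(3EI) = 158.2/EI.
With EI = 40000 kN·m²: δ_0 = 0.51079 m and δ_{QQ} = 0.003955 m/kN.
Compatibility — the spring shortens by R_Q/k under the reaction it provides: δ_0 − R_Q·δ_{QQ} = R_Q/k. With 1/k = 0.000087 m/kN, R_Q = δ_0 / (δ_{QQ} + 1/k) = 0.51079 / (0.003955 + 0.000087) = 126.4 kN.
Moment equilibrium about P: M_P = Σ(load moments about P) − R_Q·L = 1155 − 126.4×7.8 = 169.3 kN·m.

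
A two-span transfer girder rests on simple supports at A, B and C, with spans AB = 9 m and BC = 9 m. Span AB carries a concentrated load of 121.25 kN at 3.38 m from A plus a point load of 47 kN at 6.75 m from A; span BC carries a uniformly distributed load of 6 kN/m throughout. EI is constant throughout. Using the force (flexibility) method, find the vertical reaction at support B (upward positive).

Take M_B as the redundant. Released structure: two simple spans AB and BC with a hinge at B.
Discontinuity in slope at B on the released structure — sum the simple-span end rotations:
  span AB: point load 121.25 at a = 3.38: Pab(L + a)/(6LEI) = 528/EI
  span AB: point load 47 at a = 6.75: Pab(L + a)/(6LEI) = 208.2/EI
  span BC: UDL 6: wL³/(24EI) = 182.2/EI
  relative rotation θ_0 = (736.2 + 182.2)/EI = 918.5/EI
A unit hogging moment at B produces rotation L₁/(3EI) + L₂/(3EI) = 6/EI.
Compatibility: M_B·(L₁+L₂)/(3EI) = θ_0, giving M_B = 153.1 kN·m (hogging).
Span AB, ΣM about A with M_B applied at B: R_B^{AB}·9 = 727.1 + 153.1, so R_B^{AB} = 97.79 kN and R_A = 168.2 − 97.79 = 70.46 kN.
Span BC, ΣM about C: R_B^{BC}·9 = 243 + 153.1, so R_B^{BC} = 44.01 kN and R_C = 54 − 44.01 = 9.991 kN.
R_B = 97.79 + 44.01 = 141.8 kN.

R_B = 141.8 kN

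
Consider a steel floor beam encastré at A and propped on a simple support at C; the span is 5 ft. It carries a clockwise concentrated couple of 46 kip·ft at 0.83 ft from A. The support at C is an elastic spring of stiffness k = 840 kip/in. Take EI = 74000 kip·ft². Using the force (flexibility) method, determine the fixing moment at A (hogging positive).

M_A = 28.14 kip·ft

Release the roller at C. Primary structure: cantilever fixed at A.
Free-end deflection of the primary structure under the applied loading (downward +):
  clockwise couple 46 at a = 0.83: M₀a(2L − a)/(2EI) = 175.1/EI
Flexibility coefficient — unit upward force at C: δ_{CC} = L³/(3EI) = 41.67/EI.
With EI = 74000 kip·ft²: δ_0 = 0.002366 ft and δ_{CC} = 0.000563 ft/kip.
Compatibility — the spring shortens by R_C/k under the reaction it provides: δ_0 − R_C·δ_{CC} = R_C/k. With 1/k = 1/(840×12) ft/kip = 0.000099 ft/kip, R_C = δ_0 / (δ_{CC} + 1/k) = 0.002366 / (0.000563 + 0.000099) = 3.572 kip.
Moment equilibrium about A: M_A = Σ(load moments about A) − R_C·L = 46 − 3.572×5 = 28.14 kip·ft.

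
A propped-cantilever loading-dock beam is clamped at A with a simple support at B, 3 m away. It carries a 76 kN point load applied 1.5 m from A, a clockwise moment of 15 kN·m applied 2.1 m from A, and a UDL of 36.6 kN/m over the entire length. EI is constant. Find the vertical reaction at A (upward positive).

Release the roller at B. Primary structure: cantilever fixed at A.
Free-end deflection of the primary structure under the applied loading (downward +):
  point load 76 at a = 1.5: Pa²(3L − a)/(6EI) = 213.8/EI
  clockwise couple 15 at a = 2.1: M₀a(2L − a)/(2EI) = 61.42/EI
  UDL 36.6: wL⁴/(8EI) = 370.6/EI
  δ_0 = 645.8/EI
Flexibility coefficient — unit upward force at B: δ_{BB} = L³/(3EI) = 9/EI.
The prop prevents deflection at B: R_B = δ_0/δ_{BB} = 645.8/9 = 71.75 kN.
Vertical equilibrium: R_A = ΣP − R_B = 185.8 − 71.75 = 114 kN.

R_A = 114 kN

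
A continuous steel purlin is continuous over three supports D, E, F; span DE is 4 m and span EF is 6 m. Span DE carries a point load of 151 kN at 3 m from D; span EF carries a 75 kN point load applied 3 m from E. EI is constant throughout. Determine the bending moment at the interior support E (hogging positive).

M_E = 90.26 kN·m

Release continuity at E by inserting a hinge; the redundant is the internal moment M_E. The primary structure is two simply-supported spans DE and EF.
End slopes at the hinge E, treating each span as simply supported:
  span DE: point load 151 at a = 3: Pab(L + a)/(6LEI) = 132.1/EI
  span EF: point load 75 at a = 3: Pab(L + b)/(6LEI) = 168.8/EI
  relative rotation θ_0 = (132.1 + 168.8)/EI = 300.9/EI
A unit hogging moment at E produces rotation L₁/(3EI) + L₂/(3EI) = 3.333/EI.
Compatibility: M_E·(L₁+L₂)/(3EI) = θ_0, giving M_E = 90.26 kN·m (hogging).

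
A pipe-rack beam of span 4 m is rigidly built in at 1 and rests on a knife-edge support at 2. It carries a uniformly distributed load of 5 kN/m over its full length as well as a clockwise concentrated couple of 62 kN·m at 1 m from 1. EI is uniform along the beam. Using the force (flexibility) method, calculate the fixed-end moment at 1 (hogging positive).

M_1 = 31.31 kN·m

Take the reaction at 2 as the redundant and release it; the primary structure is a cantilever fixed at 1.
Free-end deflection of the primary structure under the applied loading (downward +):
  UDL 5: wL⁴/(8EI) = 160/EI
  clockwise couple 62 at a = 1: M₀a(2L − a)/(2EI) = 217/EI
  δ_0 = 377/EI
Tip deflection under a unit load at 2: L³/(3EI) = 21.33/EI.
Compatibility at 2: δ_0 − R_2·δ_{22} = 0, so R_2 = 377/21.33 = 17.67 kN.
Moment equilibrium about 1: M_1 = Σ(load moments about 1) − R_2·L = 102 − 17.67×4 = 31.31 kN·m.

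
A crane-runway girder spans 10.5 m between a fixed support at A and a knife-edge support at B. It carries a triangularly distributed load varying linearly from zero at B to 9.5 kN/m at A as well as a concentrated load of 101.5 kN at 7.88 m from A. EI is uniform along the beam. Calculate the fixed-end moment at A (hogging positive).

Take the reaction at B as the redundant and release it; the primary structure is a cantilever fixed at A.
Primary-structure tip deflection at B by superposition:
  triangular load, peak 9.5 at the fixed end: w₀L⁴/(30EI) = 3849/EI
  point load 101.5 at a = 7.88: Pa²(3L − a)/(6EI) = 24811/EI
  δ_0 = 28660/EI
Flexibility coefficient — unit upward force at B: δ_{BB} = L³/(3EI) = 385.9/EI.
Compatibility at B: δ_0 − R_B·δ_{BB} = 0, so R_B = 28660/385.9 = 74.27 kN.
Moment equilibrium about A: M_A = Σ(load moments about A) − R_B·L = 974.4 − 74.27×10.5 = 194.5 kN·m.

M_A = 194.5 kN·m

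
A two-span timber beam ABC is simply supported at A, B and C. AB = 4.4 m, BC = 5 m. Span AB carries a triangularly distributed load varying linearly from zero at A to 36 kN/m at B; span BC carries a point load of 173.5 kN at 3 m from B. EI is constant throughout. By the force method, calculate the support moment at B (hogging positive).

Release continuity at B by inserting a hinge; the redundant is the internal moment M_B. The primary structure is two simply-supported spans AB and BC.
Rotations at B on the released spans (each span's end-slope, ×1/EI):
  span AB: triangular load, peak 36: w₀L³/(45EI) = 68.15/EI
  span BC: point load 173.5 at a = 3: Pab(L + b)/(6LEI) = 242.9/EI
  relative rotation θ_0 = (68.15 + 242.9)/EI = 311/EI
A unit hogging moment at B produces rotation L₁/(3EI) + L₂/(3EI) = 3.133/EI.
Slope continuity at B: θ_0 = M_B·3.133/EI, so M_B = 311/3.133 = 99.27 kN·m (hogging).

M_B = 99.27 kN·m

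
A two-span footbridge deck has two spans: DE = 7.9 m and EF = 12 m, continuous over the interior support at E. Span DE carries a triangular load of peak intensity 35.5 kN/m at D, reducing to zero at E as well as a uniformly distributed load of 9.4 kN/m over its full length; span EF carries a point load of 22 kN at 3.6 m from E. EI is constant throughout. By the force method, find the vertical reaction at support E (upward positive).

R_E = 122.1 kN

Release continuity at E by inserting a hinge; the redundant is the internal moment M_E. The primary structure is two simply-supported spans DE and EF.
Rotations at E on the released spans (each span's end-slope, ×1/EI):
  span DE: triangular load, peak 35.5: 7w₀L³/(360EI) = 340.3/EI
  span DE: UDL 9.4: wL³/(24EI) = 193.1/EI
  span EF: point load 22 at a = 3.6: Pab(L + b)/(6LEI) = 188.5/EI
  relative rotation θ_0 = (533.4 + 188.5)/EI = 721.9/EI
A unit hogging moment at E produces rotation L₁/(3EI) + L₂/(3EI) = 6.633/EI.
Slope continuity at E: θ_0 = M_E·6.633/EI, so M_E = 721.9/6.633 = 108.8 kN·m (hogging).
Span DE, ΣM about D with M_E applied at E: R_E^{DE}·7.9 = 662.6 + 108.8, so R_E^{DE} = 97.65 kN and R_D = 214.5 − 97.65 = 116.8 kN.
Span EF, ΣM about F: R_E^{EF}·12 = 184.8 + 108.8, so R_E^{EF} = 24.47 kN and R_F = 22 − 24.47 = -2.47 kN.
R_E = 97.65 + 24.47 = 122.1 kN.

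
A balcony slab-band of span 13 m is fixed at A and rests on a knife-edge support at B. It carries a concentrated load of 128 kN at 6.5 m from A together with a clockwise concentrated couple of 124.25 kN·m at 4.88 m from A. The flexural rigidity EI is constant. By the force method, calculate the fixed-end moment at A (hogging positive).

Take the reaction at B as the redundant and release it; the primary structure is a cantilever fixed at A.
Free-end deflection of the primary structure under the applied loading (downward +):
  point load 128 at a = 6.5: Pa²(3L − a)/(6EI) = 29293/EI
  clockwise couple 124.25 at a = 4.88: M₀a(2L − a)/(2EI) = 6403/EI
  δ_0 = 35696/EI
Flexibility coefficient — unit upward force at B: δ_{BB} = L³/(3EI) = 732.3/EI.
The prop prevents deflection at B: R_B = δ_0/δ_{BB} = 35696/732.3 = 48.74 kN.
Moment equilibrium about A: M_A = Σ(load moments about A) − R_B·L = 956.2 − 48.74×13 = 322.6 kN·m.

M_A = 322.6 kN·m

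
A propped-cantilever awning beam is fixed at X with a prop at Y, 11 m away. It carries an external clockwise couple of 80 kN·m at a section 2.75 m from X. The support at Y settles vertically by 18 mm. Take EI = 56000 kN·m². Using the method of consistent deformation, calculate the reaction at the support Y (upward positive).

Take the reaction at Y as the redundant and release it; the primary structure is a cantilever fixed at X.
Primary-structure tip deflection at Y by superposition:
  clockwise couple 80 at a = 2.75: M₀a(2L − a)/(2EI) = 2118/EI
Tip deflection under a unit load at Y: L³/(3EI) = 443.7/EI.
With EI = 56000 kN·m²: δ_0 = 0.037812 m and δ_{YY} = 0.007923 m/kN.
Compatibility — the beam at Y must follow the support down by 0.018 m: δ_0 − R_Y·δ_{YY} = 0.018, so R_Y = (0.037812 − 0.018)/0.007923 = 2.501 kN.

R_Y = 2.501 kN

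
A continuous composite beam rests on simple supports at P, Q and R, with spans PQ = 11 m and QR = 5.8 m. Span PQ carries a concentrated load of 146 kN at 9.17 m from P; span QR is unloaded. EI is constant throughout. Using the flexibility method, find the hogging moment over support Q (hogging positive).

M_Q = 133.7 kN·m

Insert a hinge at Q; M_Q is the redundant, and each span becomes simply supported.
Discontinuity in slope at Q on the released structure — sum the simple-span end rotations:
  span PQ: point load 146 at a = 9.17: Pab(L + a)/(6LEI) = 748.7/EI
  relative rotation θ_0 = (748.7 + 0)/EI = 748.7/EI
A unit hogging moment at Q produces rotation L₁/(3EI) + L₂/(3EI) = 5.6/EI.
Slope continuity at Q: θ_0 = M_Q·5.6/EI, so M_Q = 748.7/5.6 = 133.7 kN·m (hogging).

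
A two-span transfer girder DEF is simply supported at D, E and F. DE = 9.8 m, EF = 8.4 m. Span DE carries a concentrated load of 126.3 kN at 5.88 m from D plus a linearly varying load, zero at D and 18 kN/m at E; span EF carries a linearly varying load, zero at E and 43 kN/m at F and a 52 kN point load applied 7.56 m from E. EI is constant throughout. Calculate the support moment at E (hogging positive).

Release continuity at E by inserting a hinge; the redundant is the internal moment M_E. The primary structure is two simply-supported spans DE and EF.
Rotations at E on the released spans (each span's end-slope, ×1/EI):
  span DE: point load 126.3 at a = 5.88: Pab(L + a)/(6LEI) = 776.3/EI
  span DE: triangular load, peak 18: w₀L³/(45EI) = 376.5/EI
  span EF: triangular load, peak 43: 7w₀L³/(360EI) = 495.6/EI
  span EF: point load 52 at a = 7.56: Pab(L + b)/(6LEI) = 60.54/EI
  relative rotation θ_0 = (1153 + 556.1)/EI = 1709/EI
A unit hogging moment at E produces rotation L₁/(3EI) + L₂/(3EI) = 6.067/EI.
Slope continuity at E: θ_0 = M_E·6.067/EI, so M_E = 1709/6.067 = 281.7 kN·m (hogging).

M_E = 281.7 kN·m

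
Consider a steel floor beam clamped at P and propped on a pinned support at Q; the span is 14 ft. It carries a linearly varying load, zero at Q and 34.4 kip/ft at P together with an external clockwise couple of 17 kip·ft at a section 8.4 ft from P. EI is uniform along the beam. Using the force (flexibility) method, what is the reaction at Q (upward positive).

Remove the prop at Q; the released (primary) structure is a cantilever built in at P.
Downward deflection at the released point Q due to the loads:
  triangular load, peak 34.4 at the fixed end: w₀L⁴/(30EI) = 44050/EI
  clockwise couple 17 at a = 8.4: M₀a(2L − a)/(2EI) = 1399/EI
  δ_0 = 45450/EI
Flexibility coefficient — unit upward force at Q: δ_{QQ} = L³/(3EI) = 914.7/EI.
The prop prevents deflection at Q: R_Q = δ_0/δ_{QQ} = 45450/914.7 = 49.69 kip.

R_Q = 49.69 kip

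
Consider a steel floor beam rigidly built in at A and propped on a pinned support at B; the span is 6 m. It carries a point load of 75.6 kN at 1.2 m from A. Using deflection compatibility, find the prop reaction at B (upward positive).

Remove the prop at B; the released (primary) structure is a cantilever built in at A.
Deflection at B on the released cantilever, summing each load's contribution:
  point load 75.6 at a = 1.2: Pa²(3L − a)/(6EI) = 304.8/EI
Tip deflection under a unit load at B: L³/(3EI) = 72/EI.
Compatibility at B: δ_0 − R_B·δ_{BB} = 0, so R_B = 304.8/72 = 4.234 kN.

R_B = 4.234 kN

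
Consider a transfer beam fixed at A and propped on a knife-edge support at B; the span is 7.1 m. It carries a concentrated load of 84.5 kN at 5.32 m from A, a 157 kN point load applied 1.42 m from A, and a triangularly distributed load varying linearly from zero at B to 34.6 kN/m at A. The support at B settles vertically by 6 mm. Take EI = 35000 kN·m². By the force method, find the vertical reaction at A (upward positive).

R_A = 279.3 kN

Take the reaction at B as the redundant and release it; the primary structure is a cantilever fixed at A.
Primary-structure tip deflection at B by superposition:
  point load 84.5 at a = 5.32: Pa²(3L − a)/(6EI) = 6370/EI
  point load 157 at a = 1.42: Pa²(3L − a)/(6EI) = 1049/EI
  triangular load, peak 34.6 at the fixed end: w₀L⁴/(30EI) = 2931/EI
  δ_0 = 10349/EI
Flexibility coefficient — unit upward force at B: δ_{BB} = L³/(3EI) = 119.3/EI.
With EI = 35000 kN·m²: δ_0 = 0.29569 m and δ_{BB} = 0.003409 m/kN.
Compatibility — the beam at B must follow the support down by 0.006 m: δ_0 − R_B·δ_{BB} = 0.006, so R_B = (0.29569 − 0.006)/0.003409 = 84.99 kN.
Vertical equilibrium: R_A = ΣP − R_B = 364.3 − 84.99 = 279.3 kN.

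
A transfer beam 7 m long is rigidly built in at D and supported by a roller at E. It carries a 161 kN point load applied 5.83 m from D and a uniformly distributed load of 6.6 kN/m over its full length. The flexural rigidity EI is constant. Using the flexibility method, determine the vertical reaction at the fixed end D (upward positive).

Remove the prop at E; the released (primary) structure is a cantilever built in at D.
Primary-structure tip deflection at E by superposition:
  point load 161 at a = 5.83: Pa²(3L − a)/(6EI) = 13836/EI
  UDL 6.6: wL⁴/(8EI) = 1981/EI
  δ_0 = 15816/EI
Flexibility coefficient — unit upward force at E: δ_{EE} = L³/(3EI) = 114.3/EI.
Compatibility at E: δ_0 − R_E·δ_{EE} = 0, so R_E = 15816/114.3 = 138.3 kN.
Vertical equilibrium: R_D = ΣP − R_E = 207.2 − 138.3 = 68.86 kN.

R_D = 68.86 kN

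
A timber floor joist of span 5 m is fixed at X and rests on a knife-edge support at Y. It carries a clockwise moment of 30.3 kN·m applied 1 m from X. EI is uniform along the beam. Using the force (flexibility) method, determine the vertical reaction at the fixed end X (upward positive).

R_X = -3.272 kN

Remove the prop at Y; the released (primary) structure is a cantilever built in at X.
Primary-structure tip deflection at Y by superposition:
  clockwise couple 30.3 at a = 1: M₀a(2L − a)/(2EI) = 136.3/EI
Flexibility coefficient — unit upward force at Y: δ_{YY} = L³/(3EI) = 41.67/EI.
The prop prevents deflection at Y: R_Y = δ_0/δ_{YY} = 136.3/41.67 = 3.272 kN.
Vertical equilibrium: R_X = ΣP − R_Y = 0 − 3.272 = -3.272 kN.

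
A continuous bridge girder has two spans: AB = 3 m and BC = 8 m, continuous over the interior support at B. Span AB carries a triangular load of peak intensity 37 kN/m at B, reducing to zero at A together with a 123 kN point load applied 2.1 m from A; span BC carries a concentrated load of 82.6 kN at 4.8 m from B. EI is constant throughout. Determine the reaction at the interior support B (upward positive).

Take M_B as the redundant. Released structure: two simple spans AB and BC with a hinge at B.
End slopes at the hinge B, treating each span as simply supported:
  span AB: triangular load, peak 37: w₀L³/(45EI) = 22.2/EI
  span AB: point load 123 at a = 2.1: Pab(L + a)/(6LEI) = 65.87/EI
  span BC: point load 82.6 at a = 4.8: Pab(L + b)/(6LEI) = 296/EI
  relative rotation θ_0 = (88.07 + 296)/EI = 384.1/EI
A unit hogging moment at B produces rotation L₁/(3EI) + L₂/(3EI) = 3.667/EI.
Compatibility: M_B·(L₁+L₂)/(3EI) = θ_0, giving M_B = 104.8 kN·m (hogging).
Span AB, ΣM about A with M_B applied at B: R_B^{AB}·3 = 369.3 + 104.8, so R_B^{AB} = 158 kN and R_A = 178.5 − 158 = 20.48 kN.
Span BC, ΣM about C: R_B^{BC}·8 = 264.3 + 104.8, so R_B^{BC} = 46.13 kN and R_C = 82.6 − 46.13 = 36.47 kN.
R_B = 158 + 46.13 = 204.2 kN.

R_B = 204.2 kN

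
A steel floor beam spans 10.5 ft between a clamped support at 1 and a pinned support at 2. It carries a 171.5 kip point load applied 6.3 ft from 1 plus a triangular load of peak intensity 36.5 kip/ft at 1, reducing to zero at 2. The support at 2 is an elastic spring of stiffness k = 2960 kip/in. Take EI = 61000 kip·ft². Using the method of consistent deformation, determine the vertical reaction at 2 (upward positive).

Remove the prop at 2; the released (primary) structure is a cantilever built in at 1.
Downward deflection at the released point 2 due to the loads:
  point load 171.5 at a = 6.3: Pa²(3L − a)/(6EI) = 28589/EI
  triangular load, peak 36.5 at the fixed end: w₀L⁴/(30EI) = 14789/EI
  δ_0 = 43377/EI
Flexibility coefficient — unit upward force at 2: δ_{22} = L³/(3EI) = 385.9/EI.
With EI = 61000 kip·ft²: δ_0 = 0.7111 ft and δ_{22} = 0.006326 ft/kip.
Compatibility — the spring shortens by R_2/k under the reaction it provides: δ_0 − R_2·δ_{22} = R_2/k. With 1/k = 1/(2960×12) ft/kip = 0.000028 ft/kip, R_2 = δ_0 / (δ_{22} + 1/k) = 0.7111 / (0.006326 + 0.000028) = 111.9 kip.

R_2 = 111.9 kip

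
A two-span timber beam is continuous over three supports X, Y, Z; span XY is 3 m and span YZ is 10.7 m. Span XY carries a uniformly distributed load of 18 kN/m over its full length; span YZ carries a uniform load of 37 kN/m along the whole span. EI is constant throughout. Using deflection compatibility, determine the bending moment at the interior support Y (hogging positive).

M_Y = 418 kN·m

Release continuity at Y by inserting a hinge; the redundant is the internal moment M_Y. The primary structure is two simply-supported spans XY and YZ.
End slopes at the hinge Y, treating each span as simply supported:
  span XY: UDL 18: wL³/(24EI) = 20.25/EI
  span YZ: UDL 37: wL³/(24EI) = 1889/EI
  relative rotation θ_0 = (20.25 + 1889)/EI = 1909/EI
A unit hogging moment at Y produces rotation L₁/(3EI) + L₂/(3EI) = 4.567/EI.
Slope continuity at Y: θ_0 = M_Y·4.567/EI, so M_Y = 1909/4.567 = 418 kN·m (hogging).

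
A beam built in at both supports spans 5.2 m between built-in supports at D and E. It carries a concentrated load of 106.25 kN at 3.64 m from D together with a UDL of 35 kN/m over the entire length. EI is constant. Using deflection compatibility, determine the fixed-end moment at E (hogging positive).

Take the two fixed-end moments M_D, M_E as redundants; the released structure is the simple span DE.
End rotations of the released simple span under the applied load (×1/EI):
  at D: point load 106.25 at a = 3.64: Pab(L + b)/(6LEI) = 130.7/EI
  at E: point load 106.25 at a = 3.64: Pab(L + a)/(6LEI) = 170.9/EI
  at D: UDL 35: wL³/(24EI) = 205.1/EI
  at E: UDL 35: wL³/(24EI) = 205.1/EI
  θ_D0 = 335.8/EI,  θ_E0 = 376/EI
Flexibility coefficients: a unit moment at one end gives L/(3EI) there and L/(6EI) at the far end, so f₁₁ = f₂₂ = 1.733/EI and f₁₂ = f₂₁ = 0.8667/EI.
Compatibility — zero rotation at each built-in end:
  1.733 M_D + 0.8667 M_E = 335.8
  0.8667 M_D + 1.733 M_E = 376
Solving the pair gives M_D = 113.7 kN·m and M_E = 160.1 kN·m (hogging).

M_E = 160.1 kN·m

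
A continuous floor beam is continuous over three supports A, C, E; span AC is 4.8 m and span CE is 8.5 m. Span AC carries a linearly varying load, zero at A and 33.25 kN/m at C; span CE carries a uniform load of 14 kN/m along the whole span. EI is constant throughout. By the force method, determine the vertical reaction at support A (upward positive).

Insert a hinge at C; M_C is the redundant, and each span becomes simply supported.
End slopes at the hinge C, treating each span as simply supported:
  span AC: triangular load, peak 33.25: w₀L³/(45EI) = 81.72/EI
  span CE: UDL 14: wL³/(24EI) = 358.2/EI
  relative rotation θ_0 = (81.72 + 358.2)/EI = 440/EI
A unit hogging moment at C produces rotation L₁/(3EI) + L₂/(3EI) = 4.433/EI.
Slope continuity at C: θ_0 = M_C·4.433/EI, so M_C = 440/4.433 = 99.24 kN·m (hogging).
Span AC, ΣM about A with M_C applied at C: R_C^{AC}·4.8 = 255.4 + 99.24, so R_C^{AC} = 73.87 kN and R_A = 79.8 − 73.87 = 5.925 kN.

R_A = 5.925 kN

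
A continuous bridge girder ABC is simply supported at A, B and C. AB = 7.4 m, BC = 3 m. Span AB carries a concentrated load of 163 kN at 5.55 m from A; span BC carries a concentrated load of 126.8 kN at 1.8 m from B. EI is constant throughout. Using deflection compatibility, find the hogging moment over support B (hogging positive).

Insert a hinge at B; M_B is the redundant, and each span becomes simply supported.
Rotations at B on the released spans (each span's end-slope, ×1/EI):
  span AB: point load 163 at a = 5.55: Pab(L + a)/(6LEI) = 488.1/EI
  span BC: point load 126.8 at a = 1.8: Pab(L + b)/(6LEI) = 63.91/EI
  relative rotation θ_0 = (488.1 + 63.91)/EI = 552/EI
A unit hogging moment at B produces rotation L₁/(3EI) + L₂/(3EI) = 3.467/EI.
Slope continuity at B: θ_0 = M_B·3.467/EI, so M_B = 552/3.467 = 159.2 kN·m (hogging).

M_B = 159.2 kN·m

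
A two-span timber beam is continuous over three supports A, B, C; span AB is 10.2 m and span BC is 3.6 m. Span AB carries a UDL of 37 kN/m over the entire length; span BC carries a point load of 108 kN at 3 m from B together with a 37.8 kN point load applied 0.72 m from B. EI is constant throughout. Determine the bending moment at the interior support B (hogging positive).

Release continuity at B by inserting a hinge; the redundant is the internal moment M_B. The primary structure is two simply-supported spans AB and BC.
End slopes at the hinge B, treating each span as simply supported:
  span AB: UDL 37: wL³/(24EI) = 1636/EI
  span BC: point load 108 at a = 3: Pab(L + b)/(6LEI) = 37.8/EI
  span BC: point load 37.8 at a = 0.72: Pab(L + b)/(6LEI) = 23.51/EI
  relative rotation θ_0 = (1636 + 61.31)/EI = 1697/EI
A unit hogging moment at B produces rotation L₁/(3EI) + L₂/(3EI) = 4.6/EI.
Compatibility: M_B·(L₁+L₂)/(3EI) = θ_0, giving M_B = 369 kN·m (hogging).

M_B = 369 kN·m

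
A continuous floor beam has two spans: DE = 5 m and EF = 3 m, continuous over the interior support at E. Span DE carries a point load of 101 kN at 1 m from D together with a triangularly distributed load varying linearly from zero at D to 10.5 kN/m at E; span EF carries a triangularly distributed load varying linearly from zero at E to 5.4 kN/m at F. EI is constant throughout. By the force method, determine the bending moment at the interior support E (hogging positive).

Take M_E as the redundant. Released structure: two simple spans DE and EF with a hinge at E.
Discontinuity in slope at E on the released structure — sum the simple-span end rotations:
  span DE: point load 101 at a = 1: Pab(L + a)/(6LEI) = 80.8/EI
  span DE: triangular load, peak 10.5: w₀L³/(45EI) = 29.17/EI
  span EF: triangular load, peak 5.4: 7w₀L³/(360EI) = 2.835/EI
  relative rotation θ_0 = (110 + 2.835)/EI = 112.8/EI
A unit hogging moment at E produces rotation L₁/(3EI) + L₂/(3EI) = 2.667/EI.
Slope continuity at E: θ_0 = M_E·2.667/EI, so M_E = 112.8/2.667 = 42.3 kN·m (hogging).

M_E = 42.3 kN·m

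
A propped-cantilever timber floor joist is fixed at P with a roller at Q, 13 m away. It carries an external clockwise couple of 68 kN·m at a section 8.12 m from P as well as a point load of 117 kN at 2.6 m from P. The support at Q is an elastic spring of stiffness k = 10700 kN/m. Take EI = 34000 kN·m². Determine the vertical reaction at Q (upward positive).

Take the reaction at Q as the redundant and release it; the primary structure is a cantilever fixed at P.
Free-end deflection of the primary structure under the applied loading (downward +):
  clockwise couple 68 at a = 8.12: M₀a(2L − a)/(2EI) = 4936/EI
  point load 117 at a = 2.6: Pa²(3L − a)/(6EI) = 4798/EI
  δ_0 = 9735/EI
Flexibility coefficient — unit upward force at Q: δ_{QQ} = L³/(3EI) = 732.3/EI.
With EI = 34000 kN·m²: δ_0 = 0.28631 m and δ_{QQ} = 0.021539 m/kN.
Compatibility — the spring shortens by R_Q/k under the reaction it provides: δ_0 − R_Q·δ_{QQ} = R_Q/k. With 1/k = 0.000093 m/kN, R_Q = δ_0 / (δ_{QQ} + 1/k) = 0.28631 / (0.021539 + 0.000093) = 13.24 kN.

R_Q = 13.24 kN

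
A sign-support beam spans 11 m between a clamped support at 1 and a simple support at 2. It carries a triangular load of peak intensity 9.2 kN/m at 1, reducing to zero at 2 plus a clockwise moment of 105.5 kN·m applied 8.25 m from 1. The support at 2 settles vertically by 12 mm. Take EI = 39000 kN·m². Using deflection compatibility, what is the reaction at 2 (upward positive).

R_2 = 22.55 kN

Choose R_2 as the redundant. The primary structure is the cantilever fixed at 1.
Downward deflection at the released point 2 due to the loads:
  triangular load, peak 9.2 at the fixed end: w₀L⁴/(30EI) = 4490/EI
  clockwise couple 105.5 at a = 8.25: M₀a(2L − a)/(2EI) = 5984/EI
  δ_0 = 10474/EI
Tip deflection under a unit load at 2: L³/(3EI) = 443.7/EI.
With EI = 39000 kN·m²: δ_0 = 0.26856 m and δ_{22} = 0.011376 m/kN.
Compatibility — the beam at 2 must follow the support down by 0.012 m: δ_0 − R_2·δ_{22} = 0.012, so R_2 = (0.26856 − 0.012)/0.011376 = 22.55 kN.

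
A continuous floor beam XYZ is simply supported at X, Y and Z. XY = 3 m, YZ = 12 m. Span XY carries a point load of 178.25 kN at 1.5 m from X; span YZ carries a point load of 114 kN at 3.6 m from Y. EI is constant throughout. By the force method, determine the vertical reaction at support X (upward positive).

Insert a hinge at Y; M_Y is the redundant, and each span becomes simply supported.
Discontinuity in slope at Y on the released structure — sum the simple-span end rotations:
  span XY: point load 178.25 at a = 1.5: Pab(L + a)/(6LEI) = 100.3/EI
  span YZ: point load 114 at a = 3.6: Pab(L + b)/(6LEI) = 976.8/EI
  relative rotation θ_0 = (100.3 + 976.8)/EI = 1077/EI
A unit hogging moment at Y produces rotation L₁/(3EI) + L₂/(3EI) = 5/EI.
Slope continuity at Y: θ_0 = M_Y·5/EI, so M_Y = 1077/5 = 215.4 kN·m (hogging).
Span XY, ΣM about X with M_Y applied at Y: R_Y^{XY}·3 = 267.4 + 215.4, so R_Y^{XY} = 160.9 kN and R_X = 178.2 − 160.9 = 17.32 kN.

R_X = 17.32 kN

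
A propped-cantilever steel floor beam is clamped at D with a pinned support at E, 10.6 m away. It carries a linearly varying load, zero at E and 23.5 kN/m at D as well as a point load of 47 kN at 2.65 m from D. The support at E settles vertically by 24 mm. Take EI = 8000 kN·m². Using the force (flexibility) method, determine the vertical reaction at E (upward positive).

R_E = 28.47 kN

Remove the prop at E; the released (primary) structure is a cantilever built in at D.
Downward deflection at the released point E due to the loads:
  triangular load, peak 23.5 at the fixed end: w₀L⁴/(30EI) = 9889/EI
  point load 47 at a = 2.65: Pa²(3L − a)/(6EI) = 1604/EI
  δ_0 = 11493/EI
Tip deflection under a unit load at E: L³/(3EI) = 397/EI.
With EI = 8000 kN·m²: δ_0 = 1.4366 m and δ_{EE} = 0.049626 m/kN.
Compatibility — the beam at E must follow the support down by 0.024 m: δ_0 − R_E·δ_{EE} = 0.024, so R_E = (1.4366 − 0.024)/0.049626 = 28.47 kN.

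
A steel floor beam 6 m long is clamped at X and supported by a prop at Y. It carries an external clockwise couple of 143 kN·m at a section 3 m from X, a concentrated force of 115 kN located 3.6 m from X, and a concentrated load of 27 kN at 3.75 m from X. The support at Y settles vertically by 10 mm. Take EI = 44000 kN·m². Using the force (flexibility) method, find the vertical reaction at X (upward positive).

R_X = 59.09 kN

Remove the prop at Y; the released (primary) structure is a cantilever built in at X.
Primary-structure tip deflection at Y by superposition:
  clockwise couple 143 at a = 3: M₀a(2L − a)/(2EI) = 1930/EI
  point load 115 at a = 3.6: Pa²(3L − a)/(6EI) = 3577/EI
  point load 27 at a = 3.75: Pa²(3L − a)/(6EI) = 901.8/EI
  δ_0 = 6409/EI
Flexibility coefficient — unit upward force at Y: δ_{YY} = L³/(3EI) = 72/EI.
With EI = 44000 kN·m²: δ_0 = 0.14566 m and δ_{YY} = 0.001636 m/kN.
Compatibility — the beam at Y must follow the support down by 0.01 m: δ_0 − R_Y·δ_{YY} = 0.01, so R_Y = (0.14566 − 0.01)/0.001636 = 82.91 kN.
Vertical equilibrium: R_X = ΣP − R_Y = 142 − 82.91 = 59.09 kN.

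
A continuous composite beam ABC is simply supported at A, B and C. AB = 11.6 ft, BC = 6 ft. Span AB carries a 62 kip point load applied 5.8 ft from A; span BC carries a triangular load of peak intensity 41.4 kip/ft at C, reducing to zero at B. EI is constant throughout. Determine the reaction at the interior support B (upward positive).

Take M_B as the redundant. Released structure: two simple spans AB and BC with a hinge at B.
Rotations at B on the released spans (each span's end-slope, ×1/EI):
  span AB: point load 62 at a = 5.8: Pab(L + a)/(6LEI) = 521.4/EI
  span BC: triangular load, peak 41.4: 7w₀L³/(360EI) = 173.9/EI
  relative rotation θ_0 = (521.4 + 173.9)/EI = 695.3/EI
A unit hogging moment at B produces rotation L₁/(3EI) + L₂/(3EI) = 5.867/EI.
Compatibility: M_B·(L₁+L₂)/(3EI) = θ_0, giving M_B = 118.5 kip·ft (hogging).
Span AB, ΣM about A with M_B applied at B: R_B^{AB}·11.6 = 359.6 + 118.5, so R_B^{AB} = 41.22 kip and R_A = 62 − 41.22 = 20.78 kip.
Span BC, ΣM about C: R_B^{BC}·6 = 248.4 + 118.5, so R_B^{BC} = 61.15 kip and R_C = 124.2 − 61.15 = 63.05 kip.
R_B = 41.22 + 61.15 = 102.4 kip.

R_B = 102.4 kip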